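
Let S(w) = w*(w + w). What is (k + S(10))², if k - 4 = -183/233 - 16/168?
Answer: 987763662769/23941449 ≈ 41258.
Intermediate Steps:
S(w) = 2*w² (S(w) = w*(2*w) = 2*w²)
k = 15263/4893 (k = 4 + (-183/233 - 16/168) = 4 + (-183*1/233 - 16*1/168) = 4 + (-183/233 - 2/21) = 4 - 4309/4893 = 15263/4893 ≈ 3.1194)
(k + S(10))² = (15263/4893 + 2*10²)² = (15263/4893 + 2*100)² = (15263/4893 + 200)² = (993863/4893)² = 987763662769/23941449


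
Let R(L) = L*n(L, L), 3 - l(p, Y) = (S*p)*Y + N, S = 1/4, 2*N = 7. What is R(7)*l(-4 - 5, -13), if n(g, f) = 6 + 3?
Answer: -7497/4 ≈ -1874.3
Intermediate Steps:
n(g, f) = 9
N = 7/2 (N = (1/2)*7 = 7/2 ≈ 3.5000)
S = 1/4 ≈ 0.25000
l(p, Y) = -1/2 - Y*p/4 (l(p, Y) = 3 - ((p/4)*Y + 7/2) = 3 - (Y*p/4 + 7/2) = 3 - (7/2 + Y*p/4) = 3 + (-7/2 - Y*p/4) = -1/2 - Y*p/4)
R(L) = 9*L (R(L) = L*9 = 9*L)
R(7)*l(-4 - 5, -13) = (9*7)*(-1/2 - 1/4*(-13)*(-4 - 5)) = 63*(-1/2 - 1/4*(-13)*(-9)) = 63*(-1/2 - 117/4) = 63*(-119/4) = -7497/4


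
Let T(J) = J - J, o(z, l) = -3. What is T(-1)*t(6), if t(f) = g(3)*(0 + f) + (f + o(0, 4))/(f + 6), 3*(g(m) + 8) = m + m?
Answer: 0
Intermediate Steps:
g(m) = -8 + 2*m/3 (g(m) = -8 + (m + m)/3 = -8 + (2*m)/3 = -8 + 2*m/3)
T(J) = 0
t(f) = -6*f + (-3 + f)/(6 + f) (t(f) = (-8 + (⅔)*3)*(0 + f) + (f - 3)/(f + 6) = (-8 + 2)*f + (-3 + f)/(6 + f) = -6*f + (-3 + f)/(6 + f))
T(-1)*t(6) = 0*((-3 - 35*6 - 6*6²)/(6 + 6)) = 0*((-3 - 210 - 6*36)/12) = 0*((-3 - 210 - 216)/12) = 0*((1/12)*(-429)) = 0*(-143/4) = 0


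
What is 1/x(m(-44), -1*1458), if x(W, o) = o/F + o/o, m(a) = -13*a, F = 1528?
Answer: 764/35 ≈ 21.829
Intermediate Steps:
x(W, o) = 1 + o/1528 (x(W, o) = o/1528 + o/o = o*(1/1528) + 1 = o/1528 + 1 = 1 + o/1528)
1/x(m(-44), -1*1458) = 1/(1 + (-1*1458)/1528) = 1/(1 + (1/1528)*(-1458)) = 1/(1 - 729/764) = 1/(35/764) = 764/35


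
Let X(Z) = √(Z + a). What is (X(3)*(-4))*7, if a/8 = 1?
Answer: -28*√11 ≈ -92.865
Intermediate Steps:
a = 8 (a = 8*1 = 8)
X(Z) = √(8 + Z) (X(Z) = √(Z + 8) = √(8 + Z))
(X(3)*(-4))*7 = (√(8 + 3)*(-4))*7 = (√11*(-4))*7 = -4*√11*7 = -28*√11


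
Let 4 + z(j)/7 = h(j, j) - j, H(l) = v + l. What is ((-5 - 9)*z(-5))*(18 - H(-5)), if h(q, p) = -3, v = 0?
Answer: 4508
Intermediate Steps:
H(l) = l (H(l) = 0 + l = l)
z(j) = -49 - 7*j (z(j) = -28 + 7*(-3 - j) = -28 + (-21 - 7*j) = -49 - 7*j)
((-5 - 9)*z(-5))*(18 - H(-5)) = ((-5 - 9)*(-49 - 7*(-5)))*(18 - 1*(-5)) = (-14*(-49 + 35))*(18 + 5) = -14*(-14)*23 = 196*23 = 4508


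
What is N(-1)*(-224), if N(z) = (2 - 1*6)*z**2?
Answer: 896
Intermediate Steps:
N(z) = -4*z**2 (N(z) = (2 - 6)*z**2 = -4*z**2)
N(-1)*(-224) = -4*(-1)**2*(-224) = -4*1*(-224) = -4*(-224) = 896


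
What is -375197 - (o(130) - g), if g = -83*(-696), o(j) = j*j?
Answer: -334329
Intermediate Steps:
o(j) = j**2
g = 57768
-375197 - (o(130) - g) = -375197 - (130**2 - 1*57768) = -375197 - (16900 - 57768) = -375197 - 1*(-40868) = -375197 + 40868 = -334329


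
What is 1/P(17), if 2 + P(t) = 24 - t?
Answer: ⅕ ≈ 0.20000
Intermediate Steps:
P(t) = 22 - t (P(t) = -2 + (24 - t) = 22 - t)
1/P(17) = 1/(22 - 1*17) = 1/(22 - 17) = 1/5 = ⅕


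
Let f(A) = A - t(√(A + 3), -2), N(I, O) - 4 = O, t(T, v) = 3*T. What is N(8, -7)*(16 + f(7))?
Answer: -69 + 9*√10 ≈ -40.539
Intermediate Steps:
N(I, O) = 4 + O
f(A) = A - 3*√(3 + A) (f(A) = A - 3*√(A + 3) = A - 3*√(3 + A))
N(8, -7)*(16 + f(7)) = (4 - 7)*(16 + (7 - 3*√(3 + 7))) = -3*(16 + (7 - 3*√10)) = -3*(23 - 3*√10) = -69 + 9*√10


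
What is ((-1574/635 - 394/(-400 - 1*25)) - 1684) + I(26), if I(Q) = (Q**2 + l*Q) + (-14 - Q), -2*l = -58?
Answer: -15952402/53975 ≈ -295.55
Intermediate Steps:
l = 29 (l = -1/2*(-58) = 29)
I(Q) = -14 + Q**2 + 28*Q (I(Q) = (Q**2 + 29*Q) + (-14 - Q) = -14 + Q**2 + 28*Q)
((-1574/635 - 394/(-400 - 1*25)) - 1684) + I(26) = ((-1574/635 - 394/(-400 - 1*25)) - 1684) + (-14 + 26**2 + 28*26) = ((-1574*1/635 - 394/(-400 - 25)) - 1684) + (-14 + 676 + 728) = ((-1574/635 - 394/(-425)) - 1684) + 1390 = ((-1574/635 - 394*(-1/425)) - 1684) + 1390 = ((-1574/635 + 394/425) - 1684) + 1390 = (-83752/53975 - 1684) + 1390 = -90977652/53975 + 1390 = -15952402/53975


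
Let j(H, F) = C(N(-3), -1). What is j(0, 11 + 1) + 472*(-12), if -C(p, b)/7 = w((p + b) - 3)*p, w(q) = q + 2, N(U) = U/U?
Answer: -5657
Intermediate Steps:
N(U) = 1
w(q) = 2 + q
C(p, b) = -7*p*(-1 + b + p) (C(p, b) = -7*(2 + ((p + b) - 3))*p = -7*(2 + ((b + p) - 3))*p = -7*(2 + (-3 + b + p))*p = -7*(-1 + b + p)*p = -7*p*(-1 + b + p))
j(H, F) = 7 (j(H, F) = 7*1*(1 - 1*(-1) - 1*1) = 7*1*(1 + 1 - 1) = 7*1*1 = 7)
j(0, 11 + 1) + 472*(-12) = 7 + 472*(-12) = 7 - 5664 = -5657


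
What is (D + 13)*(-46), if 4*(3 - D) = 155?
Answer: 2093/2 ≈ 1046.5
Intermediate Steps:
D = -143/4 (D = 3 - ¼*155 = 3 - 155/4 = -143/4 ≈ -35.750)
(D + 13)*(-46) = (-143/4 + 13)*(-46) = -91/4*(-46) = 2093/2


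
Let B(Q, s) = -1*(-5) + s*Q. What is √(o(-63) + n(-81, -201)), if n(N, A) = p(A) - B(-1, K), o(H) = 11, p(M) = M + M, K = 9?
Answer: 3*I*√43 ≈ 19.672*I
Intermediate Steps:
p(M) = 2*M
B(Q, s) = 5 + Q*s
n(N, A) = 4 + 2*A (n(N, A) = 2*A - (5 - 1*9) = 2*A - (5 - 9) = 2*A - 1*(-4) = 2*A + 4 = 4 + 2*A)
√(o(-63) + n(-81, -201)) = √(11 + (4 + 2*(-201))) = √(11 + (4 - 402)) = √(11 - 398) = √(-387) = 3*I*√43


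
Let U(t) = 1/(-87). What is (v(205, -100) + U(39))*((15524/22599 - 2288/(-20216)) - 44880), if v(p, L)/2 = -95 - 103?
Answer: 88301201682767434/4968367551 ≈ 1.7773e+7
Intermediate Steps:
v(p, L) = -396 (v(p, L) = 2*(-95 - 103) = 2*(-198) = -396)
U(t) = -1/87
(v(205, -100) + U(39))*((15524/22599 - 2288/(-20216)) - 44880) = (-396 - 1/87)*((15524/22599 - 2288/(-20216)) - 44880) = -34453*((15524*(1/22599) - 2288*(-1/20216)) - 44880)/87 = -34453*((15524/22599 + 286/2527) - 44880)/87 = -34453*(45692462/57107673 - 44880)/87 = -34453/87*(-2562946671778/57107673) = 88301201682767434/4968367551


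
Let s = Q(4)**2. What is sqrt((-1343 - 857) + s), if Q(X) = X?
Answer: 2*I*sqrt(546) ≈ 46.733*I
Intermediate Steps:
s = 16 (s = 4**2 = 16)
sqrt((-1343 - 857) + s) = sqrt((-1343 - 857) + 16) = sqrt(-2200 + 16) = sqrt(-2184) = 2*I*sqrt(546)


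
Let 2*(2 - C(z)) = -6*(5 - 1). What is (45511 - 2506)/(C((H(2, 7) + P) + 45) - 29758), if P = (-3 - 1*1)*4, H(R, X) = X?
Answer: -43005/29744 ≈ -1.4458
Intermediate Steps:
P = -16 (P = (-3 - 1)*4 = -4*4 = -16)
C(z) = 14 (C(z) = 2 - (-3)*(5 - 1) = 2 - (-3)*4 = 2 - ½*(-24) = 2 + 12 = 14)
(45511 - 2506)/(C((H(2, 7) + P) + 45) - 29758) = (45511 - 2506)/(14 - 29758) = 43005/(-29744) = 43005*(-1/29744) = -43005/29744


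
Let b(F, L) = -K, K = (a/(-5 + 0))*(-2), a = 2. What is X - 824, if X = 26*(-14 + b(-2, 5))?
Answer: -6044/5 ≈ -1208.8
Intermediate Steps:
K = ⅘ (K = (2/(-5 + 0))*(-2) = (2/(-5))*(-2) = -⅕*2*(-2) = -⅖*(-2) = ⅘ ≈ 0.80000)
b(F, L) = -⅘ (b(F, L) = -1*⅘ = -⅘)
X = -1924/5 (X = 26*(-14 - ⅘) = 26*(-74/5) = -1924/5 ≈ -384.80)
X - 824 = -1924/5 - 824 = -6044/5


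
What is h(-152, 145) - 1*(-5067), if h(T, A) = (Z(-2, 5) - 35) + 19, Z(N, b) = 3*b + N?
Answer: 5064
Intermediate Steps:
Z(N, b) = N + 3*b
h(T, A) = -3 (h(T, A) = ((-2 + 3*5) - 35) + 19 = ((-2 + 15) - 35) + 19 = (13 - 35) + 19 = -22 + 19 = -3)
h(-152, 145) - 1*(-5067) = -3 - 1*(-5067) = -3 + 5067 = 5064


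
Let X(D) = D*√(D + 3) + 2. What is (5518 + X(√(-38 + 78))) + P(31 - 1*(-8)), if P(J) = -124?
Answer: 5396 + 2*√(30 + 20*√10) ≈ 5415.3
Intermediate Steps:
X(D) = 2 + D*√(3 + D) (X(D) = D*√(3 + D) + 2 = 2 + D*√(3 + D))
(5518 + X(√(-38 + 78))) + P(31 - 1*(-8)) = (5518 + (2 + √(-38 + 78)*√(3 + √(-38 + 78)))) - 124 = (5518 + (2 + √40*√(3 + √40))) - 124 = (5518 + (2 + (2*√10)*√(3 + 2*√10))) - 124 = (5518 + (2 + 2*√10*√(3 + 2*√10))) - 124 = (5520 + 2*√10*√(3 + 2*√10)) - 124 = 5396 + 2*√10*√(3 + 2*√10)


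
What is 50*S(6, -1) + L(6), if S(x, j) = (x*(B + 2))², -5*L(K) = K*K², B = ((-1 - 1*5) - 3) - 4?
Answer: 1088784/5 ≈ 2.1776e+5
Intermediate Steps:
B = -13 (B = ((-1 - 5) - 3) - 4 = (-6 - 3) - 4 = -9 - 4 = -13)
L(K) = -K³/5 (L(K) = -K*K²/5 = -K³/5)
S(x, j) = 121*x² (S(x, j) = (x*(-13 + 2))² = (x*(-11))² = (-11*x)² = 121*x²)
50*S(6, -1) + L(6) = 50*(121*6²) - ⅕*6³ = 50*(121*36) - ⅕*216 = 50*4356 - 216/5 = 217800 - 216/5 = 1088784/5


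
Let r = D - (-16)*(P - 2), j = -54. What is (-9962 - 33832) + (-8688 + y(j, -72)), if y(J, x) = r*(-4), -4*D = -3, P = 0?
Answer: -52357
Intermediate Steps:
D = ¾ (D = -¼*(-3) = ¾ ≈ 0.75000)
r = -125/4 (r = ¾ - (-16)*(0 - 2) = ¾ - (-16)*(-2) = ¾ - 4*8 = ¾ - 32 = -125/4 ≈ -31.250)
y(J, x) = 125 (y(J, x) = -125/4*(-4) = 125)
(-9962 - 33832) + (-8688 + y(j, -72)) = (-9962 - 33832) + (-8688 + 125) = -43794 - 8563 = -52357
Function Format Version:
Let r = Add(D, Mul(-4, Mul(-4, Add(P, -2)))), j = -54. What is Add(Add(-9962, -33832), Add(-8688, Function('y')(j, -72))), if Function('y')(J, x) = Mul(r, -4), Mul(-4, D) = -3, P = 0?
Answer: -52357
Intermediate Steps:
D = Rational(3, 4) (D = Mul(Rational(-1, 4), -3) = Rational(3, 4) ≈ 0.75000)
r = Rational(-125, 4) (r = Add(Rational(3, 4), Mul(-4, Mul(-4, Add(0, -2)))) = Add(Rational(3, 4), Mul(-4, Mul(-4, -2))) = Add(Rational(3, 4), Mul(-4, 8)) = Add(Rational(3, 4), -32) = Rational(-125, 4) ≈ -31.250)
Function('y')(J, x) = 125 (Function('y')(J, x) = Mul(Rational(-125, 4), -4) = 125)
Add(Add(-9962, -33832), Add(-8688, Function('y')(j, -72))) = Add(Add(-9962, -33832), Add(-8688, 125)) = Add(-43794, -8563) = -52357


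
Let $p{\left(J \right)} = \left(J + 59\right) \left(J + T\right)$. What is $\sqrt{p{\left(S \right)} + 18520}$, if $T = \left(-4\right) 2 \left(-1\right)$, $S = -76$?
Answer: $2 \sqrt{4919} \approx 140.27$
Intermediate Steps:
$T = 8$ ($T = \left(-8\right) \left(-1\right) = 8$)
$p{\left(J \right)} = \left(8 + J\right) \left(59 + J\right)$ ($p{\left(J \right)} = \left(J + 59\right) \left(J + 8\right) = \left(59 + J\right) \left(8 + J\right) = \left(8 + J\right) \left(59 + J\right)$)
$\sqrt{p{\left(S \right)} + 18520} = \sqrt{\left(472 + \left(-76\right)^{2} + 67 \left(-76\right)\right) + 18520} = \sqrt{\left(472 + 5776 - 5092\right) + 18520} = \sqrt{1156 + 18520} = \sqrt{19676} = 2 \sqrt{4919}$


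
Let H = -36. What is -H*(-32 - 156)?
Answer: -6768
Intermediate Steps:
-H*(-32 - 156) = -(-36)*(-32 - 156) = -(-36)*(-188) = -1*6768 = -6768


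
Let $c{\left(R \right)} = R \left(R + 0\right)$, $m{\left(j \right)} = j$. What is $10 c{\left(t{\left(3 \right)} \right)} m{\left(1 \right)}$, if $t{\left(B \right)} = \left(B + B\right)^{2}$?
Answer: $12960$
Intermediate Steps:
$t{\left(B \right)} = 4 B^{2}$ ($t{\left(B \right)} = \left(2 B\right)^{2} = 4 B^{2}$)
$c{\left(R \right)} = R^{2}$ ($c{\left(R \right)} = R R = R^{2}$)
$10 c{\left(t{\left(3 \right)} \right)} m{\left(1 \right)} = 10 \left(4 \cdot 3^{2}\right)^{2} \cdot 1 = 10 \left(4 \cdot 9\right)^{2} \cdot 1 = 10 \cdot 36^{2} \cdot 1 = 10 \cdot 1296 \cdot 1 = 12960 \cdot 1 = 12960$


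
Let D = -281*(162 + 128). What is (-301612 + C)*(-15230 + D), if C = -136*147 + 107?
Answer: 31095189840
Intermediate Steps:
C = -19885 (C = -19992 + 107 = -19885)
D = -81490 (D = -281*290 = -81490)
(-301612 + C)*(-15230 + D) = (-301612 - 19885)*(-15230 - 81490) = -321497*(-96720) = 31095189840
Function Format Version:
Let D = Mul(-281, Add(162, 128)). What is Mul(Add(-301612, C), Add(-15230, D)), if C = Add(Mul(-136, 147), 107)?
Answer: 31095189840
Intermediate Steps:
C = -19885 (C = Add(-19992, 107) = -19885)
D = -81490 (D = Mul(-281, 290) = -81490)
Mul(Add(-301612, C), Add(-15230, D)) = Mul(Add(-301612, -19885), Add(-15230, -81490)) = Mul(-321497, -96720) = 31095189840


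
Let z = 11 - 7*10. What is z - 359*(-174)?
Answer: 62407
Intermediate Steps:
z = -59 (z = 11 - 70 = -59)
z - 359*(-174) = -59 - 359*(-174) = -59 + 62466 = 62407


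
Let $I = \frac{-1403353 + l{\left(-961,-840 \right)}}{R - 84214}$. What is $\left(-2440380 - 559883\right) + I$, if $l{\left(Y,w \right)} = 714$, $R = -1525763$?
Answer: $- \frac{4830353021312}{1609977} \approx -3.0003 \cdot 10^{6}$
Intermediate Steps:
$I = \frac{1402639}{1609977}$ ($I = \frac{-1403353 + 714}{-1525763 - 84214} = - \frac{1402639}{-1609977} = \left(-1402639\right) \left(- \frac{1}{1609977}\right) = \frac{1402639}{1609977} \approx 0.87122$)
$\left(-2440380 - 559883\right) + I = \left(-2440380 - 559883\right) + \frac{1402639}{1609977} = -3000263 + \frac{1402639}{1609977} = - \frac{4830353021312}{1609977}$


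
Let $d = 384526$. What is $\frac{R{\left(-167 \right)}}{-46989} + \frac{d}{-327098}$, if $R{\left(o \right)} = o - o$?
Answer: $- \frac{192263}{163549} \approx -1.1756$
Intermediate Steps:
$R{\left(o \right)} = 0$
$\frac{R{\left(-167 \right)}}{-46989} + \frac{d}{-327098} = \frac{0}{-46989} + \frac{384526}{-327098} = 0 \left(- \frac{1}{46989}\right) + 384526 \left(- \frac{1}{327098}\right) = 0 - \frac{192263}{163549} = - \frac{192263}{163549}$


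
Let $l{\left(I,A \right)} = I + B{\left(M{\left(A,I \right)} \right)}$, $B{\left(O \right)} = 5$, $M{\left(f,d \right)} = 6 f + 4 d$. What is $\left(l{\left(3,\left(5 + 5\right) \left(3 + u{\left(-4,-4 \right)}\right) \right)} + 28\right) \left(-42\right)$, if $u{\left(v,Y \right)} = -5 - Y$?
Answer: $-1512$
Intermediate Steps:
$M{\left(f,d \right)} = 4 d + 6 f$
$l{\left(I,A \right)} = 5 + I$ ($l{\left(I,A \right)} = I + 5 = 5 + I$)
$\left(l{\left(3,\left(5 + 5\right) \left(3 + u{\left(-4,-4 \right)}\right) \right)} + 28\right) \left(-42\right) = \left(\left(5 + 3\right) + 28\right) \left(-42\right) = \left(8 + 28\right) \left(-42\right) = 36 \left(-42\right) = -1512$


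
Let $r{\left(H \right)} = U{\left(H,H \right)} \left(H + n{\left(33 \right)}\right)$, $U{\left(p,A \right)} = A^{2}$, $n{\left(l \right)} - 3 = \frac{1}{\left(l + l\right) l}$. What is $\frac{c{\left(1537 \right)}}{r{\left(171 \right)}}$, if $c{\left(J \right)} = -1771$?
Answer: $- \frac{61226}{175897611} \approx -0.00034808$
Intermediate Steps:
$n{\left(l \right)} = 3 + \frac{1}{2 l^{2}}$ ($n{\left(l \right)} = 3 + \frac{1}{\left(l + l\right) l} = 3 + \frac{1}{2 l l} = 3 + \frac{\frac{1}{2} \frac{1}{l}}{l} = 3 + \frac{1}{2 l^{2}}$)
$r{\left(H \right)} = H^{2} \left(\frac{6535}{2178} + H\right)$ ($r{\left(H \right)} = H^{2} \left(H + \left(3 + \frac{1}{2 \cdot 1089}\right)\right) = H^{2} \left(H + \left(3 + \frac{1}{2} \cdot \frac{1}{1089}\right)\right) = H^{2} \left(H + \left(3 + \frac{1}{2178}\right)\right) = H^{2} \left(H + \frac{6535}{2178}\right) = H^{2} \left(\frac{6535}{2178} + H\right)$)
$\frac{c{\left(1537 \right)}}{r{\left(171 \right)}} = - \frac{1771}{171^{2} \left(\frac{6535}{2178} + 171\right)} = - \frac{1771}{29241 \cdot \frac{378973}{2178}} = - \frac{1771}{\frac{1231283277}{242}} = \left(-1771\right) \frac{242}{1231283277} = - \frac{61226}{175897611}$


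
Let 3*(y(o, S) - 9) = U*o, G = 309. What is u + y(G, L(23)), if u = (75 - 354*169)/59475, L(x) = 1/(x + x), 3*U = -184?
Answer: -375247876/59475 ≈ -6309.3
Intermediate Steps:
U = -184/3 (U = (1/3)*(-184) = -184/3 ≈ -61.333)
L(x) = 1/(2*x)
u = -19917/19825 (u = (75 - 59826)*(1/59475) = -59751*1/59475 = -19917/19825 ≈ -1.0046)
y(o, S) = 9 - 184*o/9 (y(o, S) = 9 + (-184*o/3)/3 = 9 - 184*o/9)
u + y(G, L(23)) = -19917/19825 + (9 - 184/9*309) = -19917/19825 + (9 - 18952/3) = -19917/19825 - 18925/3 = -375247876/59475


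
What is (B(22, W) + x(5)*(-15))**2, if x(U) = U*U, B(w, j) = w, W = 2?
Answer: 124609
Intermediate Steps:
x(U) = U**2
(B(22, W) + x(5)*(-15))**2 = (22 + 5**2*(-15))**2 = (22 + 25*(-15))**2 = (22 - 375)**2 = (-353)**2 = 124609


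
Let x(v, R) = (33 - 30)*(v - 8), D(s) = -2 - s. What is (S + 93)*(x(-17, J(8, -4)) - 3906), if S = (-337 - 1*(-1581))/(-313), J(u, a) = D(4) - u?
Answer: -110930565/313 ≈ -3.5441e+5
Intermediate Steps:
J(u, a) = -6 - u (J(u, a) = (-2 - 1*4) - u = (-2 - 4) - u = -6 - u)
S = -1244/313 (S = (-337 + 1581)*(-1/313) = 1244*(-1/313) = -1244/313 ≈ -3.9744)
x(v, R) = -24 + 3*v (x(v, R) = 3*(-8 + v) = -24 + 3*v)
(S + 93)*(x(-17, J(8, -4)) - 3906) = (-1244/313 + 93)*((-24 + 3*(-17)) - 3906) = 27865*((-24 - 51) - 3906)/313 = 27865*(-75 - 3906)/313 = (27865/313)*(-3981) = -110930565/313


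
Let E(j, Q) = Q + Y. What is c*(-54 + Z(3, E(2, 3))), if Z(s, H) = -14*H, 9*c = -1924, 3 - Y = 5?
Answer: 130832/9 ≈ 14537.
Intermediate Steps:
Y = -2 (Y = 3 - 1*5 = 3 - 5 = -2)
c = -1924/9 (c = (1/9)*(-1924) = -1924/9 ≈ -213.78)
E(j, Q) = -2 + Q (E(j, Q) = Q - 2 = -2 + Q)
c*(-54 + Z(3, E(2, 3))) = -1924*(-54 - 14*(-2 + 3))/9 = -1924*(-54 - 14*1)/9 = -1924*(-54 - 14)/9 = -1924/9*(-68) = 130832/9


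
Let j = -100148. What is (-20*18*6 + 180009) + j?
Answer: 77701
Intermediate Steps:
(-20*18*6 + 180009) + j = (-20*18*6 + 180009) - 100148 = (-360*6 + 180009) - 100148 = (-2160 + 180009) - 100148 = 177849 - 100148 = 77701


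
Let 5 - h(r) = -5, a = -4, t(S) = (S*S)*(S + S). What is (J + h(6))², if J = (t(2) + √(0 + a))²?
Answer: 64548 + 33536*I ≈ 64548.0 + 33536.0*I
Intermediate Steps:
t(S) = 2*S³ (t(S) = S²*(2*S) = 2*S³)
h(r) = 10 (h(r) = 5 - 1*(-5) = 5 + 5 = 10)
J = (16 + 2*I)² (J = (2*2³ + √(0 - 4))² = (2*8 + √(-4))² = (16 + 2*I)² ≈ 252.0 + 64.0*I)
(J + h(6))² = ((252 + 64*I) + 10)² = (262 + 64*I)²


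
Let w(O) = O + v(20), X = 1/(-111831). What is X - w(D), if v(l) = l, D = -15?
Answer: -559156/111831 ≈ -5.0000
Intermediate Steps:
X = -1/111831 ≈ -8.9421e-6
w(O) = 20 + O (w(O) = O + 20 = 20 + O)
X - w(D) = -1/111831 - (20 - 15) = -1/111831 - 1*5 = -1/111831 - 5 = -559156/111831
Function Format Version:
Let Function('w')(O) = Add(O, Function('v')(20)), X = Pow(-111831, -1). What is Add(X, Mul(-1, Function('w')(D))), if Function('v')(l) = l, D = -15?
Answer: Rational(-559156, 111831) ≈ -5.0000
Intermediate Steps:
X = Rational(-1, 111831) ≈ -8.9421e-6
Function('w')(O) = Add(20, O) (Function('w')(O) = Add(O, 20) = Add(20, O))
Add(X, Mul(-1, Function('w')(D))) = Add(Rational(-1, 111831), Mul(-1, Add(20, -15))) = Add(Rational(-1, 111831), Mul(-1, 5)) = Add(Rational(-1, 111831), -5) = Rational(-559156, 111831)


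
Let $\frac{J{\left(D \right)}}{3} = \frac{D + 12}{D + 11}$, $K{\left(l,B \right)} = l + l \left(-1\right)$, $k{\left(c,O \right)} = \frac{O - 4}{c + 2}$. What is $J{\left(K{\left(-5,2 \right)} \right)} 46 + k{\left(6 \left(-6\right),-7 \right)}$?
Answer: $\frac{56425}{374} \approx 150.87$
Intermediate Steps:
$k{\left(c,O \right)} = \frac{-4 + O}{2 + c}$
$K{\left(l,B \right)} = 0$ ($K{\left(l,B \right)} = l - l = 0$)
$J{\left(D \right)} = \frac{3 \left(12 + D\right)}{11 + D}$ ($J{\left(D \right)} = 3 \frac{D + 12}{D + 11} = 3 \frac{12 + D}{11 + D} = \frac{3 \left(12 + D\right)}{11 + D}$)
$J{\left(K{\left(-5,2 \right)} \right)} 46 + k{\left(6 \left(-6\right),-7 \right)} = \frac{3 \left(12 + 0\right)}{11 + 0} \cdot 46 + \frac{-4 - 7}{2 + 6 \left(-6\right)} = 3 \cdot \frac{1}{11} \cdot 12 \cdot 46 + \frac{1}{2 - 36} \left(-11\right) = 3 \cdot \frac{1}{11} \cdot 12 \cdot 46 + \frac{1}{-34} \left(-11\right) = \frac{36}{11} \cdot 46 - - \frac{11}{34} = \frac{1656}{11} + \frac{11}{34} = \frac{56425}{374}$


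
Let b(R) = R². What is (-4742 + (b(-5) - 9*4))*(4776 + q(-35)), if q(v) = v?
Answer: -22533973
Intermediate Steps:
(-4742 + (b(-5) - 9*4))*(4776 + q(-35)) = (-4742 + ((-5)² - 9*4))*(4776 - 35) = (-4742 + (25 - 36))*4741 = (-4742 - 11)*4741 = -4753*4741 = -22533973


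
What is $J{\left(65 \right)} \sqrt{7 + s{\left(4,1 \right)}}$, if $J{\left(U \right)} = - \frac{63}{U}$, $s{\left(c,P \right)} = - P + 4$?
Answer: $- \frac{63 \sqrt{10}}{65} \approx -3.065$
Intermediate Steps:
$s{\left(c,P \right)} = 4 - P$
$J{\left(65 \right)} \sqrt{7 + s{\left(4,1 \right)}} = - \frac{63}{65} \sqrt{7 + \left(4 - 1\right)} = \left(-63\right) \frac{1}{65} \sqrt{7 + \left(4 - 1\right)} = - \frac{63 \sqrt{7 + 3}}{65} = - \frac{63 \sqrt{10}}{65}$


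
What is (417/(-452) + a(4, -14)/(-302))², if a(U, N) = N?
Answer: 3576398809/4658335504 ≈ 0.76774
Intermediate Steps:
(417/(-452) + a(4, -14)/(-302))² = (417/(-452) - 14/(-302))² = (417*(-1/452) - 14*(-1/302))² = (-417/452 + 7/151)² = (-59803/68252)² = 3576398809/4658335504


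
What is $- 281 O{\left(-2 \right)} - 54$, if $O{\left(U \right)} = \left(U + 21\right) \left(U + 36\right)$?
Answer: $-181580$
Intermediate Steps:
$O{\left(U \right)} = \left(21 + U\right) \left(36 + U\right)$
$- 281 O{\left(-2 \right)} - 54 = - 281 \left(756 + \left(-2\right)^{2} + 57 \left(-2\right)\right) - 54 = - 281 \left(756 + 4 - 114\right) - 54 = \left(-281\right) 646 - 54 = -181526 - 54 = -181580$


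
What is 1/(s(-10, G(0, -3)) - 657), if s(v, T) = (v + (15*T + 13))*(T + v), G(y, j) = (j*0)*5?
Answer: -1/687 ≈ -0.0014556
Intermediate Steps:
G(y, j) = 0 (G(y, j) = 0*5 = 0)
s(v, T) = (T + v)*(13 + v + 15*T) (s(v, T) = (v + (13 + 15*T))*(T + v) = (13 + v + 15*T)*(T + v) = (T + v)*(13 + v + 15*T))
1/(s(-10, G(0, -3)) - 657) = 1/(((-10)² + 13*0 + 13*(-10) + 15*0² + 16*0*(-10)) - 657) = 1/((100 + 0 - 130 + 15*0 + 0) - 657) = 1/((100 + 0 - 130 + 0 + 0) - 657) = 1/(-30 - 657) = 1/(-687) = -1/687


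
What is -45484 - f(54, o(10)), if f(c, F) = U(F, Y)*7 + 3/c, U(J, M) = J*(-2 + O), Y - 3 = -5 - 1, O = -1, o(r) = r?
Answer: -814933/18 ≈ -45274.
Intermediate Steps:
Y = -3 (Y = 3 + (-5 - 1) = 3 - 6 = -3)
U(J, M) = -3*J (U(J, M) = J*(-2 - 1) = J*(-3) = -3*J)
f(c, F) = -21*F + 3/c (f(c, F) = -3*F*7 + 3/c = -21*F + 3/c)
-45484 - f(54, o(10)) = -45484 - (-21*10 + 3/54) = -45484 - (-210 + 3*(1/54)) = -45484 - (-210 + 1/18) = -45484 - 1*(-3779/18) = -45484 + 3779/18 = -814933/18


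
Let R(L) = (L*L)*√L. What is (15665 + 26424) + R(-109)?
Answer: 42089 + 11881*I*√109 ≈ 42089.0 + 1.2404e+5*I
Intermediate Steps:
R(L) = L^(5/2) (R(L) = L²*√L = L^(5/2))
(15665 + 26424) + R(-109) = (15665 + 26424) + (-109)^(5/2) = 42089 + 11881*I*√109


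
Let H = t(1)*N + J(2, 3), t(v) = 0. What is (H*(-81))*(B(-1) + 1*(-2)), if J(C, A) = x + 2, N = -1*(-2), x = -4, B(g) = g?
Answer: -486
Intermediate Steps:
N = 2
J(C, A) = -2 (J(C, A) = -4 + 2 = -2)
H = -2 (H = 0*2 - 2 = 0 - 2 = -2)
(H*(-81))*(B(-1) + 1*(-2)) = (-2*(-81))*(-1 + 1*(-2)) = 162*(-1 - 2) = 162*(-3) = -486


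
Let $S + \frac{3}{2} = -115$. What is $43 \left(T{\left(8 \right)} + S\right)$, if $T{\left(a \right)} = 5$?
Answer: $- \frac{9589}{2} \approx -4794.5$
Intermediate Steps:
$S = - \frac{233}{2}$ ($S = - \frac{3}{2} - 115 = - \frac{233}{2} \approx -116.5$)
$43 \left(T{\left(8 \right)} + S\right) = 43 \left(5 - \frac{233}{2}\right) = 43 \left(- \frac{223}{2}\right) = - \frac{9589}{2}$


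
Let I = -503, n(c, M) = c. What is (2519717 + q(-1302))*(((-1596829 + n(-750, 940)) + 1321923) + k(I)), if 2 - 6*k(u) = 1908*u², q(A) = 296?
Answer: -610340982128189/3 ≈ -2.0345e+14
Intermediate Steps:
k(u) = ⅓ - 318*u²
(2519717 + q(-1302))*(((-1596829 + n(-750, 940)) + 1321923) + k(I)) = (2519717 + 296)*(((-1596829 - 750) + 1321923) + (⅓ - 318*(-503)²)) = 2520013*((-1597579 + 1321923) + (⅓ - 318*253009)) = 2520013*(-275656 + (⅓ - 80456862)) = 2520013*(-275656 - 241370585/3) = 2520013*(-242197553/3) = -610340982128189/3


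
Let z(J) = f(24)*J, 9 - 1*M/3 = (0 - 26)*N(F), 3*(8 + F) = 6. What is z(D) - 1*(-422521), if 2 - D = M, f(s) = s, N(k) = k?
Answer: 433153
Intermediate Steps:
F = -6 (F = -8 + (⅓)*6 = -8 + 2 = -6)
M = -441 (M = 27 - 3*(0 - 26)*(-6) = 27 - (-78)*(-6) = 27 - 3*156 = 27 - 468 = -441)
D = 443 (D = 2 - 1*(-441) = 2 + 441 = 443)
z(J) = 24*J
z(D) - 1*(-422521) = 24*443 - 1*(-422521) = 10632 + 422521 = 433153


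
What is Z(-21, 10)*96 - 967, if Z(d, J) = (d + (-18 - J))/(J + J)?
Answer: -6011/5 ≈ -1202.2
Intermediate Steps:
Z(d, J) = (-18 + d - J)/(2*J) (Z(d, J) = (-18 + d - J)/((2*J)) = (-18 + d - J)*(1/(2*J)) = (-18 + d - J)/(2*J))
Z(-21, 10)*96 - 967 = ((½)*(-18 - 21 - 1*10)/10)*96 - 967 = ((½)*(⅒)*(-18 - 21 - 10))*96 - 967 = ((½)*(⅒)*(-49))*96 - 967 = -49/20*96 - 967 = -1176/5 - 967 = -6011/5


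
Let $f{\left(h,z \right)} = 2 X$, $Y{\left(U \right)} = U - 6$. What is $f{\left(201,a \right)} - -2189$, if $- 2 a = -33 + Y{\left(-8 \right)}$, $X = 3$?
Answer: $2195$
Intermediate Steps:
$Y{\left(U \right)} = -6 + U$ ($Y{\left(U \right)} = U - 6 = -6 + U$)
$a = \frac{47}{2}$ ($a = - \frac{-33 - 14}{2} = \left(- \frac{1}{2}\right) \left(-47\right) = \frac{47}{2} \approx 23.5$)
$f{\left(h,z \right)} = 6$ ($f{\left(h,z \right)} = 2 \cdot 3 = 6$)
$f{\left(201,a \right)} - -2189 = 6 - -2189 = 6 + \left(-107 + 2296\right) = 6 + 2189 = 2195$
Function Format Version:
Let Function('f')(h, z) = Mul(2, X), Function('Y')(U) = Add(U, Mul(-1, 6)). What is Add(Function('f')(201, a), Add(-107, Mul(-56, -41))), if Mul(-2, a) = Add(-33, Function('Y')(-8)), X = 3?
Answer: 2195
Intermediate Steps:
Function('Y')(U) = Add(-6, U) (Function('Y')(U) = Add(U, -6) = Add(-6, U))
a = Rational(47, 2) (a = Mul(Rational(-1, 2), Add(-33, Add(-6, -8))) = Mul(Rational(-1, 2), Add(-33, -14)) = Mul(Rational(-1, 2), -47) = Rational(47, 2) ≈ 23.500)
Function('f')(h, z) = 6 (Function('f')(h, z) = Mul(2, 3) = 6)
Add(Function('f')(201, a), Add(-107, Mul(-56, -41))) = Add(6, Add(-107, Mul(-56, -41))) = Add(6, Add(-107, 2296)) = Add(6, 2189) = 2195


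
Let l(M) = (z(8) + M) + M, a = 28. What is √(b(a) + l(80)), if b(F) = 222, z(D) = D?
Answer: √390 ≈ 19.748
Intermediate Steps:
l(M) = 8 + 2*M (l(M) = (8 + M) + M = 8 + 2*M)
√(b(a) + l(80)) = √(222 + (8 + 2*80)) = √(222 + (8 + 160)) = √(222 + 168) = √390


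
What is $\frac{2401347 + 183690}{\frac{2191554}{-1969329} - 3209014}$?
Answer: $- \frac{242418491913}{300933643960} \approx -0.80555$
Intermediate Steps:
$\frac{2401347 + 183690}{\frac{2191554}{-1969329} - 3209014} = \frac{2585037}{2191554 \left(- \frac{1}{1969329}\right) - 3209014} = \frac{2585037}{- \frac{730518}{656443} - 3209014} = \frac{2585037}{- \frac{2106535507720}{656443}} = 2585037 \left(- \frac{656443}{2106535507720}\right) = - \frac{242418491913}{300933643960}$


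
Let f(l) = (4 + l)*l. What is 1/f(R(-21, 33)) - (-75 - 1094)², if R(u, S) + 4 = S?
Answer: -1307798876/957 ≈ -1.3666e+6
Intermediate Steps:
R(u, S) = -4 + S
f(l) = l*(4 + l)
1/f(R(-21, 33)) - (-75 - 1094)² = 1/((-4 + 33)*(4 + (-4 + 33))) - (-75 - 1094)² = 1/(29*(4 + 29)) - 1*(-1169)² = 1/(29*33) - 1*1366561 = 1/957 - 1366561 = -1307798876/957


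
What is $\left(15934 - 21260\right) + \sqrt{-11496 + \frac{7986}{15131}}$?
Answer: $-5326 + \frac{i \sqrt{2631855726690}}{15131} \approx -5326.0 + 107.22 i$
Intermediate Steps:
$\left(15934 - 21260\right) + \sqrt{-11496 + \frac{7986}{15131}} = -5326 + \sqrt{-11496 + 7986 \cdot \frac{1}{15131}} = -5326 + \sqrt{-11496 + \frac{7986}{15131}} = -5326 + \sqrt{- \frac{173937990}{15131}} = -5326 + \frac{i \sqrt{2631855726690}}{15131}$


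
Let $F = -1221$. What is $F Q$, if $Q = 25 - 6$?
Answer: $-23199$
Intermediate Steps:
$Q = 19$
$F Q = \left(-1221\right) 19 = -23199$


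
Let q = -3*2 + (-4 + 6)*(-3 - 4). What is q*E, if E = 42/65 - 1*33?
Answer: 8412/13 ≈ 647.08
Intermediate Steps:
q = -20 (q = -6 + 2*(-7) = -6 - 14 = -20)
E = -2103/65 (E = 42*(1/65) - 33 = 42/65 - 33 = -2103/65 ≈ -32.354)
q*E = -20*(-2103/65) = 8412/13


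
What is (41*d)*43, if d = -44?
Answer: -77572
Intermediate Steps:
(41*d)*43 = (41*(-44))*43 = -1804*43 = -77572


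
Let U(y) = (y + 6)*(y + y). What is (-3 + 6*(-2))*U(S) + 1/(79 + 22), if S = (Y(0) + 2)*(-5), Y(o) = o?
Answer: -121199/101 ≈ -1200.0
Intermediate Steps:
S = -10 (S = (0 + 2)*(-5) = 2*(-5) = -10)
U(y) = 2*y*(6 + y) (U(y) = (6 + y)*(2*y) = 2*y*(6 + y))
(-3 + 6*(-2))*U(S) + 1/(79 + 22) = (-3 + 6*(-2))*(2*(-10)*(6 - 10)) + 1/(79 + 22) = (-3 - 12)*(2*(-10)*(-4)) + 1/101 = -15*80 + 1/101 = -1200 + 1/101 = -121199/101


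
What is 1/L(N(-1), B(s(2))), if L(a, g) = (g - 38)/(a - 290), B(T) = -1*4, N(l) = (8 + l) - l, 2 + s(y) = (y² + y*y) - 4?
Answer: 47/7 ≈ 6.7143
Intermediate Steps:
s(y) = -6 + 2*y² (s(y) = -2 + ((y² + y*y) - 4) = -2 + ((y² + y²) - 4) = -2 + (2*y² - 4) = -2 + (-4 + 2*y²) = -6 + 2*y²)
N(l) = 8
B(T) = -4
L(a, g) = (-38 + g)/(-290 + a)
1/L(N(-1), B(s(2))) = 1/((-38 - 4)/(-290 + 8)) = 1/(-42/(-282)) = 1/(-1/282*(-42)) = 1/(7/47) = 47/7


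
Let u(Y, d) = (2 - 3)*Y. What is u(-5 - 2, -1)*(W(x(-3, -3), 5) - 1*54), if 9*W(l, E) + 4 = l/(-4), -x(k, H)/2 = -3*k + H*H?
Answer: -3367/9 ≈ -374.11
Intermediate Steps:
x(k, H) = -2*H**2 + 6*k (x(k, H) = -2*(-3*k + H*H) = -2*(-3*k + H**2) = -2*(H**2 - 3*k) = -2*H**2 + 6*k)
W(l, E) = -4/9 - l/36 (W(l, E) = -4/9 + (l/(-4))/9 = -4/9 + (l*(-1/4))/9 = -4/9 + (-l/4)/9 = -4/9 - l/36)
u(Y, d) = -Y
u(-5 - 2, -1)*(W(x(-3, -3), 5) - 1*54) = (-(-5 - 2))*((-4/9 - (-2*(-3)**2 + 6*(-3))/36) - 1*54) = (-1*(-7))*((-4/9 - (-2*9 - 18)/36) - 54) = 7*((-4/9 - (-18 - 18)/36) - 54) = 7*((-4/9 - 1/36*(-36)) - 54) = 7*((-4/9 + 1) - 54) = 7*(5/9 - 54) = 7*(-481/9) = -3367/9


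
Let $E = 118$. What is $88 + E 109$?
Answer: $12950$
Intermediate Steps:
$88 + E 109 = 88 + 118 \cdot 109 = 88 + 12862 = 12950$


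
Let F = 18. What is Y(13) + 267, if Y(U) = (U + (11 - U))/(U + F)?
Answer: 8288/31 ≈ 267.35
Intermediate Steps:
Y(U) = 11/(18 + U) (Y(U) = (U + (11 - U))/(U + 18) = 11/(18 + U))
Y(13) + 267 = 11/(18 + 13) + 267 = 11/31 + 267 = 8288/31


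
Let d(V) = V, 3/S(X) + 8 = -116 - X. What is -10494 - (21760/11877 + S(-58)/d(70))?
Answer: -191974845043/18290580 ≈ -10496.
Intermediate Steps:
S(X) = 3/(-124 - X) (S(X) = 3/(-8 + (-116 - X)) = 3/(-124 - X))
-10494 - (21760/11877 + S(-58)/d(70)) = -10494 - (21760/11877 - 3/(124 - 58)/70) = -10494 - (21760*(1/11877) - 3/66*(1/70)) = -10494 - (21760/11877 - 3*1/66*(1/70)) = -10494 - (21760/11877 - 1/22*1/70) = -10494 - (21760/11877 - 1/1540) = -10494 - 1*33498523/18290580 = -10494 - 33498523/18290580 = -191974845043/18290580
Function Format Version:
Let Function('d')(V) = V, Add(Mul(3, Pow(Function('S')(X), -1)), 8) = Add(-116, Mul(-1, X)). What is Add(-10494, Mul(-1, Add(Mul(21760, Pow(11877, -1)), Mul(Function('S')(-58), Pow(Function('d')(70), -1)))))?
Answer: Rational(-191974845043, 18290580) ≈ -10496.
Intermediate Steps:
Function('S')(X) = Mul(3, Pow(Add(-124, Mul(-1, X)), -1)) (Function('S')(X) = Mul(3, Pow(Add(-8, Add(-116, Mul(-1, X))), -1)) = Mul(3, Pow(Add(-124, Mul(-1, X)), -1)))
Add(-10494, Mul(-1, Add(Mul(21760, Pow(11877, -1)), Mul(Function('S')(-58), Pow(Function('d')(70), -1))))) = Add(-10494, Mul(-1, Add(Mul(21760, Pow(11877, -1)), Mul(Mul(-3, Pow(Add(124, -58), -1)), Pow(70, -1))))) = Add(-10494, Mul(-1, Add(Mul(21760, Rational(1, 11877)), Mul(Mul(-3, Pow(66, -1)), Rational(1, 70))))) = Add(-10494, Mul(-1, Add(Rational(21760, 11877), Mul(Mul(-3, Rational(1, 66)), Rational(1, 70))))) = Add(-10494, Mul(-1, Add(Rational(21760, 11877), Mul(Rational(-1, 22), Rational(1, 70))))) = Add(-10494, Mul(-1, Add(Rational(21760, 11877), Rational(-1, 1540)))) = Add(-10494, Mul(-1, Rational(33498523, 18290580))) = Add(-10494, Rational(-33498523, 18290580)) = Rational(-191974845043, 18290580)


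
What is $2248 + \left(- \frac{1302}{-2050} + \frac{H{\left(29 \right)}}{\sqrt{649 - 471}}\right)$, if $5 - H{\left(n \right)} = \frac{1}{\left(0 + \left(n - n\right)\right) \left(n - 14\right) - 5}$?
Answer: $\frac{2304851}{1025} + \frac{13 \sqrt{178}}{445} \approx 2249.0$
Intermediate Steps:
$H{\left(n \right)} = \frac{26}{5}$ ($H{\left(n \right)} = 5 - \frac{1}{\left(0 + \left(n - n\right)\right) \left(n - 14\right) - 5} = 5 - \frac{1}{\left(0 + 0\right) \left(-14 + n\right) - 5} = 5 - \frac{1}{0 \left(-14 + n\right) - 5} = 5 - \frac{1}{0 - 5} = 5 - \frac{1}{-5} = 5 - - \frac{1}{5} = 5 + \frac{1}{5} = \frac{26}{5}$)
$2248 + \left(- \frac{1302}{-2050} + \frac{H{\left(29 \right)}}{\sqrt{649 - 471}}\right) = 2248 + \left(- \frac{1302}{-2050} + \frac{26}{5 \sqrt{649 - 471}}\right) = 2248 + \left(\left(-1302\right) \left(- \frac{1}{2050}\right) + \frac{26}{5 \sqrt{178}}\right) = 2248 + \left(\frac{651}{1025} + \frac{26 \frac{\sqrt{178}}{178}}{5}\right) = 2248 + \left(\frac{651}{1025} + \frac{13 \sqrt{178}}{445}\right) = \frac{2304851}{1025} + \frac{13 \sqrt{178}}{445}$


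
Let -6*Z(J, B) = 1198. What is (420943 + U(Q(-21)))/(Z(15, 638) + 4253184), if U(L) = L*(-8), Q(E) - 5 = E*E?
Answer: 1252125/12758953 ≈ 0.098137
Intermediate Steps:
Q(E) = 5 + E² (Q(E) = 5 + E*E = 5 + E²)
Z(J, B) = -599/3 (Z(J, B) = -⅙*1198 = -599/3)
U(L) = -8*L
(420943 + U(Q(-21)))/(Z(15, 638) + 4253184) = (420943 - 8*(5 + (-21)²))/(-599/3 + 4253184) = (420943 - 8*(5 + 441))/(12758953/3) = (420943 - 8*446)*(3/12758953) = (420943 - 3568)*(3/12758953) = 417375*(3/12758953) = 1252125/12758953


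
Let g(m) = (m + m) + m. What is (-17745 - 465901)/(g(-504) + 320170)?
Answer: -241823/159329 ≈ -1.5178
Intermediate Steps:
g(m) = 3*m (g(m) = 2*m + m = 3*m)
(-17745 - 465901)/(g(-504) + 320170) = (-17745 - 465901)/(3*(-504) + 320170) = -483646/(-1512 + 320170) = -483646/318658 = -483646*1/318658 = -241823/159329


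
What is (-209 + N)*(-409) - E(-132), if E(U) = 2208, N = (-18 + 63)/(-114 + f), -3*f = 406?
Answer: 62343419/748 ≈ 83347.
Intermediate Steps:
f = -406/3 (f = -1/3*406 = -406/3 ≈ -135.33)
N = -135/748 (N = (-18 + 63)/(-114 - 406/3) = 45/(-748/3) = 45*(-3/748) = -135/748 ≈ -0.18048)
(-209 + N)*(-409) - E(-132) = (-209 - 135/748)*(-409) - 1*2208 = -156467/748*(-409) - 2208 = 63995003/748 - 2208 = 62343419/748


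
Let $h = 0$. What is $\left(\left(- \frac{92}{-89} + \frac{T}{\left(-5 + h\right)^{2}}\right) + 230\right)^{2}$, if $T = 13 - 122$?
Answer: $\frac{254367913801}{4950625} \approx 51381.0$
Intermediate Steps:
$T = -109$
$\left(\left(- \frac{92}{-89} + \frac{T}{\left(-5 + h\right)^{2}}\right) + 230\right)^{2} = \left(\left(- \frac{92}{-89} - \frac{109}{\left(-5 + 0\right)^{2}}\right) + 230\right)^{2} = \left(\left(\left(-92\right) \left(- \frac{1}{89}\right) - \frac{109}{\left(-5\right)^{2}}\right) + 230\right)^{2} = \left(\left(\frac{92}{89} - \frac{109}{25}\right) + 230\right)^{2} = \left(- \frac{7401}{2225} + 230\right)^{2} = \left(\frac{504349}{2225}\right)^{2} = \frac{254367913801}{4950625}$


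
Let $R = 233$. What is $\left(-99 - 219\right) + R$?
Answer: $-85$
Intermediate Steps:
$\left(-99 - 219\right) + R = \left(-99 - 219\right) + 233 = -318 + 233 = -85$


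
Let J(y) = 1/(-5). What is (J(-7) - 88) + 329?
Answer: 1204/5 ≈ 240.80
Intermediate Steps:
J(y) = -1/5
(J(-7) - 88) + 329 = (-1/5 - 88) + 329 = -441/5 + 329 = 1204/5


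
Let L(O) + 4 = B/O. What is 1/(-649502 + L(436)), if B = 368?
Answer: -109/70796062 ≈ -1.5396e-6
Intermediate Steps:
L(O) = -4 + 368/O
1/(-649502 + L(436)) = 1/(-649502 + (-4 + 368/436)) = 1/(-649502 + (-4 + 368*(1/436))) = 1/(-649502 + (-4 + 92/109)) = 1/(-649502 - 344/109) = 1/(-70796062/109) = -109/70796062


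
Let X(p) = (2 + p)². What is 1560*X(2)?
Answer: 24960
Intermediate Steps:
1560*X(2) = 1560*(2 + 2)² = 1560*4² = 1560*16 = 24960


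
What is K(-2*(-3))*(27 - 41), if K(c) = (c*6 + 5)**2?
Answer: -23534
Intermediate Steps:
K(c) = (5 + 6*c)**2 (K(c) = (6*c + 5)**2 = (5 + 6*c)**2)
K(-2*(-3))*(27 - 41) = (5 + 6*(-2*(-3)))**2*(27 - 41) = (5 + 6*6)**2*(-14) = (5 + 36)**2*(-14) = 41**2*(-14) = 1681*(-14) = -23534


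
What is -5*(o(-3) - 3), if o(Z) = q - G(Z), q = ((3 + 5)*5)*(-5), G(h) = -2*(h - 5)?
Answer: 1095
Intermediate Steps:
G(h) = 10 - 2*h (G(h) = -2*(-5 + h) = 10 - 2*h)
q = -200 (q = (8*5)*(-5) = 40*(-5) = -200)
o(Z) = -210 + 2*Z (o(Z) = -200 - (10 - 2*Z) = -200 + (-10 + 2*Z) = -210 + 2*Z)
-5*(o(-3) - 3) = -5*((-210 + 2*(-3)) - 3) = -5*((-210 - 6) - 3) = -5*(-216 - 3) = -5*(-219) = 1095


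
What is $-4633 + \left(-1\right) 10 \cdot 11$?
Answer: $-4743$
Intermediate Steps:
$-4633 + \left(-1\right) 10 \cdot 11 = -4633 - 110 = -4743$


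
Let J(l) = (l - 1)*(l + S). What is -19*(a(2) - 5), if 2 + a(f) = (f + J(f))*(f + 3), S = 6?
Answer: -817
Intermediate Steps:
J(l) = (-1 + l)*(6 + l) (J(l) = (l - 1)*(l + 6) = (-1 + l)*(6 + l))
a(f) = -2 + (3 + f)*(-6 + f**2 + 6*f) (a(f) = -2 + (f + (-6 + f**2 + 5*f))*(f + 3) = -2 + (-6 + f**2 + 6*f)*(3 + f) = -2 + (3 + f)*(-6 + f**2 + 6*f))
-19*(a(2) - 5) = -19*((-20 + 2**3 + 9*2**2 + 12*2) - 5) = -19*((-20 + 8 + 9*4 + 24) - 5) = -19*((-20 + 8 + 36 + 24) - 5) = -19*(48 - 5) = -19*43 = -817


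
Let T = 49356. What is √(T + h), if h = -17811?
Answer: 3*√3505 ≈ 177.61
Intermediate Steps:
√(T + h) = √(49356 - 17811) = √31545 = 3*√3505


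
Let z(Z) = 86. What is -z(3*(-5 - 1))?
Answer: -86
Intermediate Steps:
-z(3*(-5 - 1)) = -1*86 = -86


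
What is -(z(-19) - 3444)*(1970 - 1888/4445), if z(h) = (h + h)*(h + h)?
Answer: 3501904800/889 ≈ 3.9392e+6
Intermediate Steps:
z(h) = 4*h**2 (z(h) = (2*h)*(2*h) = 4*h**2)
-(z(-19) - 3444)*(1970 - 1888/4445) = -(4*(-19)**2 - 3444)*(1970 - 1888/4445) = -(4*361 - 3444)*(1970 - 1888*1/4445) = -(1444 - 3444)*(1970 - 1888/4445) = -(-2000)*8754762/4445 = -1*(-3501904800/889) = 3501904800/889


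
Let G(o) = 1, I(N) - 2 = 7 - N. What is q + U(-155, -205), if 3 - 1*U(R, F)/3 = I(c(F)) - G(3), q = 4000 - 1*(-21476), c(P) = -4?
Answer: 25449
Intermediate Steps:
q = 25476 (q = 4000 + 21476 = 25476)
I(N) = 9 - N (I(N) = 2 + (7 - N) = 9 - N)
U(R, F) = -27 (U(R, F) = 9 - 3*((9 - 1*(-4)) - 1*1) = 9 - 3*((9 + 4) - 1) = 9 - 3*(13 - 1) = 9 - 3*12 = 9 - 36 = -27)
q + U(-155, -205) = 25476 - 27 = 25449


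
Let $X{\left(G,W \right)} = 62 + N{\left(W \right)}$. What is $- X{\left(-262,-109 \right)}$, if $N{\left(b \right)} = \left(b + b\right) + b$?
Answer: $265$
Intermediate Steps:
$N{\left(b \right)} = 3 b$ ($N{\left(b \right)} = 2 b + b = 3 b$)
$X{\left(G,W \right)} = 62 + 3 W$
$- X{\left(-262,-109 \right)} = - (62 + 3 \left(-109\right)) = - (62 - 327) = \left(-1\right) \left(-265\right) = 265$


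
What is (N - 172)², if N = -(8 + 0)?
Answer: 32400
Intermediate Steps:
N = -8 (N = -1*8 = -8)
(N - 172)² = (-8 - 172)² = (-180)² = 32400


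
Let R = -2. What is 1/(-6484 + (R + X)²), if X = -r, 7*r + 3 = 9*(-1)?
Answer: -49/317712 ≈ -0.00015423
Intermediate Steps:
r = -12/7 (r = -3/7 + (9*(-1))/7 = -3/7 + (⅐)*(-9) = -3/7 - 9/7 = -12/7 ≈ -1.7143)
X = 12/7 (X = -1*(-12/7) = 12/7 ≈ 1.7143)
1/(-6484 + (R + X)²) = 1/(-6484 + (-2 + 12/7)²) = 1/(-6484 + (-2/7)²) = 1/(-6484 + 4/49) = 1/(-317712/49) = -49/317712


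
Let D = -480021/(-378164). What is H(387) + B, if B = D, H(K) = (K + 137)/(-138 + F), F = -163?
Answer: -53671615/113827364 ≈ -0.47152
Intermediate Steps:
H(K) = -137/301 - K/301 (H(K) = (K + 137)/(-138 - 163) = (137 + K)/(-301) = (137 + K)*(-1/301) = -137/301 - K/301)
D = 480021/378164 (D = -480021*(-1/378164) = 480021/378164 ≈ 1.2693)
B = 480021/378164 ≈ 1.2693
H(387) + B = (-137/301 - 1/301*387) + 480021/378164 = (-137/301 - 9/7) + 480021/378164 = -524/301 + 480021/378164 = -53671615/113827364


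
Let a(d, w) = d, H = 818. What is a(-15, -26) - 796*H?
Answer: -651143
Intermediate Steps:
a(-15, -26) - 796*H = -15 - 796*818 = -15 - 651128 = -651143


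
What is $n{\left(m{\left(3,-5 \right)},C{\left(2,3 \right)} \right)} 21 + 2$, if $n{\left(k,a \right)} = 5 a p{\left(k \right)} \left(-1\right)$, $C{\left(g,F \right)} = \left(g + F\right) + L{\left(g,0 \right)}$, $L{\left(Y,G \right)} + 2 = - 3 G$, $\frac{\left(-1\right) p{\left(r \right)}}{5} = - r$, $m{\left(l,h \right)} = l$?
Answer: $-4723$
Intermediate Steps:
$p{\left(r \right)} = 5 r$ ($p{\left(r \right)} = - 5 \left(- r\right) = 5 r$)
$L{\left(Y,G \right)} = -2 - 3 G$
$C{\left(g,F \right)} = -2 + F + g$ ($C{\left(g,F \right)} = \left(g + F\right) - 2 = \left(F + g\right) + \left(-2 + 0\right) = \left(F + g\right) - 2 = -2 + F + g$)
$n{\left(k,a \right)} = - 25 a k$ ($n{\left(k,a \right)} = 5 a 5 k \left(-1\right) = 5 \cdot 5 a k \left(-1\right) = 5 \left(- 5 a k\right) = - 25 a k$)
$n{\left(m{\left(3,-5 \right)},C{\left(2,3 \right)} \right)} 21 + 2 = \left(-25\right) \left(-2 + 3 + 2\right) 3 \cdot 21 + 2 = \left(-25\right) 3 \cdot 3 \cdot 21 + 2 = \left(-225\right) 21 + 2 = -4725 + 2 = -4723$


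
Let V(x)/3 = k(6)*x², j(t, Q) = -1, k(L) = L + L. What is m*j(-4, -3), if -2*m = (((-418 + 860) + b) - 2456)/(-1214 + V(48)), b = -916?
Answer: -293/16346 ≈ -0.017925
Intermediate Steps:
k(L) = 2*L
V(x) = 36*x² (V(x) = 3*((2*6)*x²) = 3*(12*x²) = 36*x²)
m = 293/16346 (m = -(((-418 + 860) - 916) - 2456)/(2*(-1214 + 36*48²)) = -((442 - 916) - 2456)/(2*(-1214 + 36*2304)) = -(-474 - 2456)/(2*(-1214 + 82944)) = -(-1465)/81730 = -½*(-293/8173) = 293/16346 ≈ 0.017925)
m*j(-4, -3) = (293/16346)*(-1) = -293/16346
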